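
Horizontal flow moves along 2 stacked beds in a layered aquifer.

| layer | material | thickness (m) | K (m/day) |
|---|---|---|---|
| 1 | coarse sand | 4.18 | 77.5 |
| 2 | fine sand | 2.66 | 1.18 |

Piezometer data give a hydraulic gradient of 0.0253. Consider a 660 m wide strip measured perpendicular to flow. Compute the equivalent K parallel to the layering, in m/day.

Flow is parallel to layering, so each bed carries its own Darcy discharge and the transmissivities add.
Σ(K_i·b_i) = 77.5×4.18 + 1.18×2.66 = 327.1 m²/day.
Total thickness b = 6.840 m, so K_eq = Σ(K_i·b_i)/b = 47.82 m/day.

47.8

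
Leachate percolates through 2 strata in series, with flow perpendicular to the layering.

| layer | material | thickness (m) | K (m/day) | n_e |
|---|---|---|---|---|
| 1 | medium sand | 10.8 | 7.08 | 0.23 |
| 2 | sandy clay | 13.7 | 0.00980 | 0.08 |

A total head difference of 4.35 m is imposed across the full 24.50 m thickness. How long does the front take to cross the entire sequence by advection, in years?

3.15

With flow normal to the layers, continuity requires the same specific discharge q through every layer.
Σ(b_i/K_i) = 10.8/7.08 + 13.7/0.00980 = 1399 d.
q = Δh / Σ(b_i/K_i) = 4.35 / 1399 = 0.003108 m/day.
In each layer the seepage velocity is v_i = q/n_i, so the layer transit time is t_i = b_i·n_i / q:
  layer 1 (medium sand): t_1 = 10.8 × 0.23 / 0.003108 = 799.2 d
  layer 2 (sandy clay): t_2 = 13.7 × 0.08 / 0.003108 = 352.6 d
Total t = Σ t_i = 1152 days = 3.153 years.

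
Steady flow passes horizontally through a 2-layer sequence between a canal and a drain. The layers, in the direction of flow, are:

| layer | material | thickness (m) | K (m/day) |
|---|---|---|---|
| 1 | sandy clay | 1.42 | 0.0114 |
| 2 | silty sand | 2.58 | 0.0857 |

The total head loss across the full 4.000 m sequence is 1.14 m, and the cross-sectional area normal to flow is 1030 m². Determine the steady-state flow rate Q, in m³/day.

Flow is perpendicular to layering, so the layers act in series and the equivalent K is the thickness-weighted harmonic mean.
Total thickness L = 1.42 + 2.58 = 4.000 m.
Σ(b_i/K_i) = 1.42/0.0114 + 2.58/0.0857 = 154.7 d.
K_eq = L / Σ(b_i/K_i) = 4.000 / 154.7 = 0.02586 m/day.
Q = K_eq · A · (Δh/L) = 0.02586 × 1030 × (1.14/4.000) = 7.592 m³/day.

7.59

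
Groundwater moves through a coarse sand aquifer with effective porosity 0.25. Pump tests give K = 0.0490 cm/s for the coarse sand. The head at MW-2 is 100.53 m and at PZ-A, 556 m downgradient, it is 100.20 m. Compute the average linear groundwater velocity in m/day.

Convert K: 0.0490 cm/s × 864 = 42.34 m/day.
Hydraulic gradient i = (100.53 − 100.20) / 556 = 0.33 / 556 = 0.0005935.
Darcy flux q = K · i = 42.34 × 0.0005935 = 0.02513 m/day.
Seepage velocity v = q / n_e = 0.02513 / 0.25 = 0.1005 m/day.

0.101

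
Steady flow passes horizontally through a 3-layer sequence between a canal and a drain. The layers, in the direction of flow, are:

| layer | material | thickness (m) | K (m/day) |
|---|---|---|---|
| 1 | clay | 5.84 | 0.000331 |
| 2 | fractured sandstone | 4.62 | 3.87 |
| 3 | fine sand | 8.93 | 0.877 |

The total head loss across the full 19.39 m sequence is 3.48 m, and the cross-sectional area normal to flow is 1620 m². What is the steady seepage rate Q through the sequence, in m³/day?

0.319

Flow is perpendicular to layering, so the layers act in series and the equivalent K is the thickness-weighted harmonic mean.
Total thickness L = 5.84 + 4.62 + 8.93 = 19.39 m.
Σ(b_i/K_i) = 5.84/0.000331 + 4.62/3.87 + 8.93/0.877 = 17655 d.
K_eq = L / Σ(b_i/K_i) = 19.39 / 17655 = 0.001098 m/day.
Q = K_eq · A · (Δh/L) = 0.001098 × 1620 × (3.48/19.39) = 0.3193 m³/day.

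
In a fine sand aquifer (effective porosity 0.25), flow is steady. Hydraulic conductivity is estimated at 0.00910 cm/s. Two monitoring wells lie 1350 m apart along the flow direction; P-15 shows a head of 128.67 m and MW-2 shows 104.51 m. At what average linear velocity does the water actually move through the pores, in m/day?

Convert K: 0.00910 cm/s × 864 = 7.862 m/day.
Hydraulic gradient i = (128.67 − 104.51) / 1350 = 24.16 / 1350 = 0.01790.
Darcy flux q = K · i = 7.862 × 0.01790 = 0.1407 m/day.
Seepage velocity v = q / n_e = 0.1407 / 0.25 = 0.5628 m/day.

0.563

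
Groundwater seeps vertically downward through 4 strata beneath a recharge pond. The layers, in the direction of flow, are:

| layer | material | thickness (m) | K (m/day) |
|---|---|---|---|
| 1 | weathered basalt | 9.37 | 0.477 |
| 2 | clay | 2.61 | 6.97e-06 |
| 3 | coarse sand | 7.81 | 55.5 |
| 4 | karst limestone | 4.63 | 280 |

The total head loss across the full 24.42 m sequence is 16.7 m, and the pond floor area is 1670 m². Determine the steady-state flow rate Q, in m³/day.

0.0745

Flow is perpendicular to layering, so the layers act in series and the equivalent K is the thickness-weighted harmonic mean.
Total thickness L = 9.37 + 2.61 + 7.81 + 4.63 = 24.42 m.
Σ(b_i/K_i) = 9.37/0.477 + 2.61/6.97e-06 + 7.81/55.5 + 4.63/280 = 3.745e+05 d.
K_eq = L / Σ(b_i/K_i) = 24.42 / 3.745e+05 = 6.521e-05 m/day.
Q = K_eq · A · (Δh/L) = 6.521e-05 × 1670 × (16.7/24.42) = 0.07447 m³/day.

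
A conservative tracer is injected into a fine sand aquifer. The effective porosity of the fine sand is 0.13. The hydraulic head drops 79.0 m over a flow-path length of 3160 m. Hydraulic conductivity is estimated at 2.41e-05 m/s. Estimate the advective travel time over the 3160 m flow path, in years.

21.6

Convert K: 2.41e-05 m/s × 86400 = 2.082 m/day.
Hydraulic gradient i = Δh / L = 79.0 / 3160 = 0.02500.
Darcy flux q = K · i = 2.082 × 0.02500 = 0.05206 m/day.
Seepage velocity v = q / n_e = 0.05206 / 0.13 = 0.4004 m/day.
Travel time t = L / v = 3160 / 0.4004 = 7892 days = 21.61 years.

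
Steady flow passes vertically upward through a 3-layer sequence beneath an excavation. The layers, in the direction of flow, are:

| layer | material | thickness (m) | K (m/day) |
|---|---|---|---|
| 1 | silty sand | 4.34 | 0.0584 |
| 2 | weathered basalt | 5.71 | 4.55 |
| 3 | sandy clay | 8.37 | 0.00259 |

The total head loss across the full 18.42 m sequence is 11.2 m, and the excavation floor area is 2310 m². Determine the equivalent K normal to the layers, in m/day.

Flow is perpendicular to layering, so the layers act in series and the equivalent K is the thickness-weighted harmonic mean.
Total thickness L = 4.34 + 5.71 + 8.37 = 18.42 m.
Σ(b_i/K_i) = 4.34/0.0584 + 5.71/4.55 + 8.37/0.00259 = 3307 d.
K_eq = L / Σ(b_i/K_i) = 18.42 / 3307 = 0.005570 m/day.

0.00557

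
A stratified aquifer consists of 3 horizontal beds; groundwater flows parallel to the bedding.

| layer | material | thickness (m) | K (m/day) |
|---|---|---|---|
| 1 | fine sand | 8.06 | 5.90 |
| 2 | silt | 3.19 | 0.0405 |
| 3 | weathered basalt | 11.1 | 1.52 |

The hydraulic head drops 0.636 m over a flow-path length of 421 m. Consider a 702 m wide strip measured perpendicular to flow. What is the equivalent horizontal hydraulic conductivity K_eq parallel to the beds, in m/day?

Flow is parallel to layering, so each bed carries its own Darcy discharge and the transmissivities add.
Σ(K_i·b_i) = 5.90×8.06 + 0.0405×3.19 + 1.52×11.1 = 64.56 m²/day.
Total thickness b = 22.35 m, so K_eq = Σ(K_i·b_i)/b = 2.888 m/day.

2.89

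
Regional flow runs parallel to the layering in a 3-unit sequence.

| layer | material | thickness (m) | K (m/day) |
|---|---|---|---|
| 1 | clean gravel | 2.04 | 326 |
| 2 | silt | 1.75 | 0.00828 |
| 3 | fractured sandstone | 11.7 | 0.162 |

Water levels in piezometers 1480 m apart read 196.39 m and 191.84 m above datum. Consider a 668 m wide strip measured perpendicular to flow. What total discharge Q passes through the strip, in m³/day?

1370

Flow is parallel to layering, so each bed carries its own Darcy discharge and the transmissivities add.
Σ(K_i·b_i) = 326×2.04 + 0.00828×1.75 + 0.162×11.7 = 666.9 m²/day.
Hydraulic gradient i = (196.39 − 191.84) / 1480 = 4.55 / 1480 = 0.003074.
Q = Σ(K_i·b_i) · W · i = 666.9 × 668 × 0.003074 = 1370 m³/day.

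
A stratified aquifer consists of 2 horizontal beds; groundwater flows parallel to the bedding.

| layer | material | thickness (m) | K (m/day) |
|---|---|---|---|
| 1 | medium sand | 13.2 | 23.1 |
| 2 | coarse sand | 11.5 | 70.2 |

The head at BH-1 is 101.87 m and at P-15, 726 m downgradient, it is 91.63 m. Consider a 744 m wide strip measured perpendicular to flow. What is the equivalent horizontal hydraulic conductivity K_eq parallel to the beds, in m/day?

Flow is parallel to layering, so each bed carries its own Darcy discharge and the transmissivities add.
Σ(K_i·b_i) = 23.1×13.2 + 70.2×11.5 = 1112 m²/day.
Total thickness b = 24.70 m, so K_eq = Σ(K_i·b_i)/b = 45.03 m/day.

45.0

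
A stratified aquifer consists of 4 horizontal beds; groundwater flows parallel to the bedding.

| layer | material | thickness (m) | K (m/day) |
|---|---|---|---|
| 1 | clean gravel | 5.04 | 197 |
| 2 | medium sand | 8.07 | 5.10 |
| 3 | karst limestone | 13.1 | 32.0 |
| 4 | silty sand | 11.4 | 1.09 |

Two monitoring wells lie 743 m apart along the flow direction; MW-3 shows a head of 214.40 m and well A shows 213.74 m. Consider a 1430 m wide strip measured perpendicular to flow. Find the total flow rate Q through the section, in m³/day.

Flow is parallel to layering, so each bed carries its own Darcy discharge and the transmissivities add.
Σ(K_i·b_i) = 197×5.04 + 5.10×8.07 + 32.0×13.1 + 1.09×11.4 = 1466 m²/day.
Hydraulic gradient i = (214.40 − 213.74) / 743 = 0.66 / 743 = 0.0008883.
Q = Σ(K_i·b_i) · W · i = 1466 × 1430 × 0.0008883 = 1862 m³/day.

1860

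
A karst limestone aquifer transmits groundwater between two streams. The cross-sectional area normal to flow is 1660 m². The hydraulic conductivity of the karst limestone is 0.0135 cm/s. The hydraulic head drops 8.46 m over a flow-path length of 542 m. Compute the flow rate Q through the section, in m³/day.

302

Convert K: 0.0135 cm/s × 864 = 11.66 m/day.
Hydraulic gradient i = Δh / L = 8.46 / 542 = 0.01561.
Darcy's law: Q = K · A · i = 11.66 × 1660 × 0.01561 = 302.2 m³/day.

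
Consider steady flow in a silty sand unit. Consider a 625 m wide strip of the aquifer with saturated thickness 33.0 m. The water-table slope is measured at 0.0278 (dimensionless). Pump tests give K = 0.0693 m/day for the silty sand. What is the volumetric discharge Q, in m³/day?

Cross-sectional area A = 625 × 33.0 = 20625 m².
Hydraulic gradient i = 0.0278.
Darcy's law: Q = K · A · i = 0.06930 × 20625 × 0.02780 = 39.73 m³/day.

39.7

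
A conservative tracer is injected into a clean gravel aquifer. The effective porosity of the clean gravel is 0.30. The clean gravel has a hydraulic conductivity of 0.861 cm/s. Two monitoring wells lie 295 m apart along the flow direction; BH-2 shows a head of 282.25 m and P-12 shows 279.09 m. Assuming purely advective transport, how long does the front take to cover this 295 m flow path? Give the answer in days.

Convert K: 0.861 cm/s × 864 = 743.9 m/day.
Hydraulic gradient i = (282.25 − 279.09) / 295 = 3.16 / 295 = 0.01071.
Darcy flux q = K · i = 743.9 × 0.01071 = 7.969 m/day.
Seepage velocity v = q / n_e = 7.969 / 0.30 = 26.56 m/day.
Travel time t = L / v = 295 / 26.56 = 11.11 days.

11.1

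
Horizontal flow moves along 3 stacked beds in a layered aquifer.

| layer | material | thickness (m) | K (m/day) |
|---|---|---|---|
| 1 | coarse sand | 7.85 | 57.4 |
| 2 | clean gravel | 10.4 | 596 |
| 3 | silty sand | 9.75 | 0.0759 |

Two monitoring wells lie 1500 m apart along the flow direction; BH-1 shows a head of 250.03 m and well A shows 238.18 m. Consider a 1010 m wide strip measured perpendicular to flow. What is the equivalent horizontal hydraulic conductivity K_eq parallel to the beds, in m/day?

237

Flow is parallel to layering, so each bed carries its own Darcy discharge and the transmissivities add.
Σ(K_i·b_i) = 57.4×7.85 + 596×10.4 + 0.0759×9.75 = 6650 m²/day.
Total thickness b = 28.00 m, so K_eq = Σ(K_i·b_i)/b = 237.5 m/day.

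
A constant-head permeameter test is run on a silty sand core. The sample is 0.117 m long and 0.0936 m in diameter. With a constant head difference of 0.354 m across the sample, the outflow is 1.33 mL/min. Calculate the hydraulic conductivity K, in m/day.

Cross-sectional area A = π·(d/2)² = π × (0.0936/2)² = 0.006881 m².
Convert discharge: 1.33 mL/min = 2.217e-08 m³/s.
Darcy's law rearranged: K = Q·L / (A·Δh) = 2.217e-08 × 0.117 / (0.006881 × 0.354) = 1.065e-06 m/s = 0.09199 m/day.

0.0920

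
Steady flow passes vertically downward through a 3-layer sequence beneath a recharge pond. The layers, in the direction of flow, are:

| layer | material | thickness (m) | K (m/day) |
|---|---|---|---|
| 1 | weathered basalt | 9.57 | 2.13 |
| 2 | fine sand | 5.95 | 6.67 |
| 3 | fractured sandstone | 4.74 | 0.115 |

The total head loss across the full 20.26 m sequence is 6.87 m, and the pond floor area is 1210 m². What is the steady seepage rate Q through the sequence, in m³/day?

178

Flow is perpendicular to layering, so the layers act in series and the equivalent K is the thickness-weighted harmonic mean.
Total thickness L = 9.57 + 5.95 + 4.74 = 20.26 m.
Σ(b_i/K_i) = 9.57/2.13 + 5.95/6.67 + 4.74/0.115 = 46.60 d.
K_eq = L / Σ(b_i/K_i) = 20.26 / 46.60 = 0.4347 m/day.
Q = K_eq · A · (Δh/L) = 0.4347 × 1210 × (6.87/20.26) = 178.4 m³/day.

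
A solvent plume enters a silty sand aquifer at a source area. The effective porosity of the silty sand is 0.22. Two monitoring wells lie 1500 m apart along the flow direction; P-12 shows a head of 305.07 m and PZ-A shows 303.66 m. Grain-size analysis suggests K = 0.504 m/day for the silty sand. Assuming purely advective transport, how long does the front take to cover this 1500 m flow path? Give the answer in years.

1910

Hydraulic gradient i = (305.07 − 303.66) / 1500 = 1.41 / 1500 = 0.0009400.
Darcy flux q = K · i = 0.5040 × 0.0009400 = 0.0004738 m/day.
Seepage velocity v = q / n_e = 0.0004738 / 0.22 = 0.002153 m/day.
Travel time t = L / v = 1500 / 0.002153 = 6.966e+05 days = 1907 years.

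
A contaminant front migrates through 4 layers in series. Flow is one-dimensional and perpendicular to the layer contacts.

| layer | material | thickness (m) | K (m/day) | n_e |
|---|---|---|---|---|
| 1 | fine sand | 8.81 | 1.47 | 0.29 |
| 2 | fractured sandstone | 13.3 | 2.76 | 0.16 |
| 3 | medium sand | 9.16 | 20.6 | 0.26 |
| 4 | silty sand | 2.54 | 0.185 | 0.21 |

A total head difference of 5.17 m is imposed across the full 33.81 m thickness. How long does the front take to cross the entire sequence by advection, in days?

With flow normal to the layers, continuity requires the same specific discharge q through every layer.
Σ(b_i/K_i) = 8.81/1.47 + 13.3/2.76 + 9.16/20.6 + 2.54/0.185 = 24.99 d.
q = Δh / Σ(b_i/K_i) = 5.17 / 24.99 = 0.2069 m/day.
In each layer the seepage velocity is v_i = q/n_i, so the layer transit time is t_i = b_i·n_i / q:
  layer 1 (fine sand): t_1 = 8.81 × 0.29 / 0.2069 = 12.35 d
  layer 2 (fractured sandstone): t_2 = 13.3 × 0.16 / 0.2069 = 10.28 d
  layer 3 (medium sand): t_3 = 9.16 × 0.26 / 0.2069 = 11.51 d
  layer 4 (silty sand): t_4 = 2.54 × 0.21 / 0.2069 = 2.578 d
Total t = Σ t_i = 36.72 days.

36.7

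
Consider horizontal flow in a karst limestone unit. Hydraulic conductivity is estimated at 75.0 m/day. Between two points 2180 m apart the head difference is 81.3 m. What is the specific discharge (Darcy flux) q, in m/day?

Hydraulic gradient i = Δh / L = 81.3 / 2180 = 0.03729.
Specific discharge q = K · i = 75.00 × 0.03729 = 2.797 m/day.

2.80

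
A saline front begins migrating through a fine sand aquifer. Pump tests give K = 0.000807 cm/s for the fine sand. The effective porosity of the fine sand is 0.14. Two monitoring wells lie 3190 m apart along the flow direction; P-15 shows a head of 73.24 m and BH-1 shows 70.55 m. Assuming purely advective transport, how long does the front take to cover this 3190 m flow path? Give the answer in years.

2080

Convert K: 0.000807 cm/s × 864 = 0.6972 m/day.
Hydraulic gradient i = (73.24 − 70.55) / 3190 = 2.69 / 3190 = 0.0008433.
Darcy flux q = K · i = 0.6972 × 0.0008433 = 0.0005880 m/day.
Seepage velocity v = q / n_e = 0.0005880 / 0.14 = 0.004200 m/day.
Travel time t = L / v = 3190 / 0.004200 = 7.596e+05 days = 2080 years.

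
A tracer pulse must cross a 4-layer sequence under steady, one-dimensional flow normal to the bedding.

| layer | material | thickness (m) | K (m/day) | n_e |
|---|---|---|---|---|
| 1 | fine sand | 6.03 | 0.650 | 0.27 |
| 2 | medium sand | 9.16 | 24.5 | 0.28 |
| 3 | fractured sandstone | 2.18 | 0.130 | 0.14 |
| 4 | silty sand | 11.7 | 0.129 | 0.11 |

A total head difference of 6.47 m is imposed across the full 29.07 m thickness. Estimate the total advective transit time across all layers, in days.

With flow normal to the layers, continuity requires the same specific discharge q through every layer.
Σ(b_i/K_i) = 6.03/0.650 + 9.16/24.5 + 2.18/0.130 + 11.7/0.129 = 117.1 d.
q = Δh / Σ(b_i/K_i) = 6.47 / 117.1 = 0.05524 m/day.
In each layer the seepage velocity is v_i = q/n_i, so the layer transit time is t_i = b_i·n_i / q:
  layer 1 (fine sand): t_1 = 6.03 × 0.27 / 0.05524 = 29.47 d
  layer 2 (medium sand): t_2 = 9.16 × 0.28 / 0.05524 = 46.43 d
  layer 3 (fractured sandstone): t_3 = 2.18 × 0.14 / 0.05524 = 5.525 d
  layer 4 (silty sand): t_4 = 11.7 × 0.11 / 0.05524 = 23.30 d
Total t = Σ t_i = 104.7 days.

105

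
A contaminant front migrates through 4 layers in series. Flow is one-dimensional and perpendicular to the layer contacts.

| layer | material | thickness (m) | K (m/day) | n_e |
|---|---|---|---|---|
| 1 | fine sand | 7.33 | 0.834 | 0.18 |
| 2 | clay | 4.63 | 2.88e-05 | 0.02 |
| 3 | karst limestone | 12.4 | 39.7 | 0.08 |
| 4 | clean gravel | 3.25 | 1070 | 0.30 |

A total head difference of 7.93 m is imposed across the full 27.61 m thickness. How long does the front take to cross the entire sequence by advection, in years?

With flow normal to the layers, continuity requires the same specific discharge q through every layer.
Σ(b_i/K_i) = 7.33/0.834 + 4.63/2.88e-05 + 12.4/39.7 + 3.25/1070 = 1.608e+05 d.
q = Δh / Σ(b_i/K_i) = 7.93 / 1.608e+05 = 4.932e-05 m/day.
In each layer the seepage velocity is v_i = q/n_i, so the layer transit time is t_i = b_i·n_i / q:
  layer 1 (fine sand): t_1 = 7.33 × 0.18 / 4.932e-05 = 26750 d
  layer 2 (clay): t_2 = 4.63 × 0.02 / 4.932e-05 = 1877 d
  layer 3 (karst limestone): t_3 = 12.4 × 0.08 / 4.932e-05 = 20112 d
  layer 4 (clean gravel): t_4 = 3.25 × 0.30 / 4.932e-05 = 19767 d
Total t = Σ t_i = 68506 days = 187.6 years.

188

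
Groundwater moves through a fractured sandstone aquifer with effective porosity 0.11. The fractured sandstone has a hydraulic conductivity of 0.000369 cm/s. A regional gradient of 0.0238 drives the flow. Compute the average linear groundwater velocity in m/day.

Convert K: 0.000369 cm/s × 864 = 0.3188 m/day.
Hydraulic gradient i = 0.0238.
Darcy flux q = K · i = 0.3188 × 0.02380 = 0.007588 m/day.
Seepage velocity v = q / n_e = 0.007588 / 0.11 = 0.06898 m/day.

0.0690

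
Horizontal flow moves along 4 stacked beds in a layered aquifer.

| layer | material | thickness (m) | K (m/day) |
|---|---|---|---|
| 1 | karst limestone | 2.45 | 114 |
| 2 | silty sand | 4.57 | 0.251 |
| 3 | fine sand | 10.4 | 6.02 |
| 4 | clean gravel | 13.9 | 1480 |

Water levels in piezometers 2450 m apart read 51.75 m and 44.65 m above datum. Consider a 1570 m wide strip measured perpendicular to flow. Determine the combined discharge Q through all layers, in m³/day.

95200

Flow is parallel to layering, so each bed carries its own Darcy discharge and the transmissivities add.
Σ(K_i·b_i) = 114×2.45 + 0.251×4.57 + 6.02×10.4 + 1480×13.9 = 20915 m²/day.
Hydraulic gradient i = (51.75 − 44.65) / 2450 = 7.1 / 2450 = 0.002898.
Q = Σ(K_i·b_i) · W · i = 20915 × 1570 × 0.002898 = 95159 m³/day.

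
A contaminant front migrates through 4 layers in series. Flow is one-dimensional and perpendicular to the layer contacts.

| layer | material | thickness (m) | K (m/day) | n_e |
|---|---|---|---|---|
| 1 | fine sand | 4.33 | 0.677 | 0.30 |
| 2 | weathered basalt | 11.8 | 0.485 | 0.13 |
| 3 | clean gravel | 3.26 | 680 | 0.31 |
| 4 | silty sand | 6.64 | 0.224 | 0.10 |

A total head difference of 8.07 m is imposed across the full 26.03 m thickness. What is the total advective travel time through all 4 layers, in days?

33.7

With flow normal to the layers, continuity requires the same specific discharge q through every layer.
Σ(b_i/K_i) = 4.33/0.677 + 11.8/0.485 + 3.26/680 + 6.64/0.224 = 60.37 d.
q = Δh / Σ(b_i/K_i) = 8.07 / 60.37 = 0.1337 m/day.
In each layer the seepage velocity is v_i = q/n_i, so the layer transit time is t_i = b_i·n_i / q:
  layer 1 (fine sand): t_1 = 4.33 × 0.30 / 0.1337 = 9.718 d
  layer 2 (weathered basalt): t_2 = 11.8 × 0.13 / 0.1337 = 11.48 d
  layer 3 (clean gravel): t_3 = 3.26 × 0.31 / 0.1337 = 7.561 d
  layer 4 (silty sand): t_4 = 6.64 × 0.10 / 0.1337 = 4.968 d
Total t = Σ t_i = 33.72 days.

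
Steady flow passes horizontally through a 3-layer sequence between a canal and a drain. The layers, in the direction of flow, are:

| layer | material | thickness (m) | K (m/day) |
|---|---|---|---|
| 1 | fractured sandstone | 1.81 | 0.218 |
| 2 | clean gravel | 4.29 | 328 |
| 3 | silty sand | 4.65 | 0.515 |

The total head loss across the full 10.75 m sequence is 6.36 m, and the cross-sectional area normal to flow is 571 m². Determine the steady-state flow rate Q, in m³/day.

209

Flow is perpendicular to layering, so the layers act in series and the equivalent K is the thickness-weighted harmonic mean.
Total thickness L = 1.81 + 4.29 + 4.65 = 10.75 m.
Σ(b_i/K_i) = 1.81/0.218 + 4.29/328 + 4.65/0.515 = 17.34 d.
K_eq = L / Σ(b_i/K_i) = 10.75 / 17.34 = 0.6198 m/day.
Q = K_eq · A · (Δh/L) = 0.6198 × 571 × (6.36/10.75) = 209.4 m³/day.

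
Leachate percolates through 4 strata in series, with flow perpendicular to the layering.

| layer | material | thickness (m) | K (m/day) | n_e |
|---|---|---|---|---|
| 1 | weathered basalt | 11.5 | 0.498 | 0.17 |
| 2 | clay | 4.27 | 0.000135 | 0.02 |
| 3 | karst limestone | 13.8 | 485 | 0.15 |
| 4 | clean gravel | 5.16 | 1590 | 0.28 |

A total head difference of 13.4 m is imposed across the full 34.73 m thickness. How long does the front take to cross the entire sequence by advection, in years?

With flow normal to the layers, continuity requires the same specific discharge q through every layer.
Σ(b_i/K_i) = 11.5/0.498 + 4.27/0.000135 + 13.8/485 + 5.16/1590 = 31653 d.
q = Δh / Σ(b_i/K_i) = 13.4 / 31653 = 0.0004233 m/day.
In each layer the seepage velocity is v_i = q/n_i, so the layer transit time is t_i = b_i·n_i / q:
  layer 1 (weathered basalt): t_1 = 11.5 × 0.17 / 0.0004233 = 4618 d
  layer 2 (clay): t_2 = 4.27 × 0.02 / 0.0004233 = 201.7 d
  layer 3 (karst limestone): t_3 = 13.8 × 0.15 / 0.0004233 = 4890 d
  layer 4 (clean gravel): t_4 = 5.16 × 0.28 / 0.0004233 = 3413 d
Total t = Σ t_i = 13122 days = 35.93 years.

35.9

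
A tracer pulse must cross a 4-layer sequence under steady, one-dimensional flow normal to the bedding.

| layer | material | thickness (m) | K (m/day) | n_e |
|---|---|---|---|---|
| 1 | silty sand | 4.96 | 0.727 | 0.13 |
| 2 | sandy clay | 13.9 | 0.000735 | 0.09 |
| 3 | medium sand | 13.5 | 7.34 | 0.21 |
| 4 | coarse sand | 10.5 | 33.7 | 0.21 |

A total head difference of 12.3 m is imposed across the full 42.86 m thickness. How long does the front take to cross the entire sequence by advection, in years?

29.2

With flow normal to the layers, continuity requires the same specific discharge q through every layer.
Σ(b_i/K_i) = 4.96/0.727 + 13.9/0.000735 + 13.5/7.34 + 10.5/33.7 = 18921 d.
q = Δh / Σ(b_i/K_i) = 12.3 / 18921 = 0.0006501 m/day.
In each layer the seepage velocity is v_i = q/n_i, so the layer transit time is t_i = b_i·n_i / q:
  layer 1 (silty sand): t_1 = 4.96 × 0.13 / 0.0006501 = 991.9 d
  layer 2 (sandy clay): t_2 = 13.9 × 0.09 / 0.0006501 = 1924 d
  layer 3 (medium sand): t_3 = 13.5 × 0.21 / 0.0006501 = 4361 d
  layer 4 (coarse sand): t_4 = 10.5 × 0.21 / 0.0006501 = 3392 d
Total t = Σ t_i = 10669 days = 29.21 years.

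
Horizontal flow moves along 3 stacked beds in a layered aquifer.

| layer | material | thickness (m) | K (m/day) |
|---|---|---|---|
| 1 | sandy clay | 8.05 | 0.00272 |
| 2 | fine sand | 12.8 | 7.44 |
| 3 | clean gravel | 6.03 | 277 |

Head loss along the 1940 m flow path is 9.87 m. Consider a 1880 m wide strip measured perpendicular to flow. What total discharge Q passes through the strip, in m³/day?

Flow is parallel to layering, so each bed carries its own Darcy discharge and the transmissivities add.
Σ(K_i·b_i) = 0.00272×8.05 + 7.44×12.8 + 277×6.03 = 1766 m²/day.
Hydraulic gradient i = Δh / L = 9.87 / 1940 = 0.005088.
Q = Σ(K_i·b_i) · W · i = 1766 × 1880 × 0.005088 = 16887 m³/day.

16900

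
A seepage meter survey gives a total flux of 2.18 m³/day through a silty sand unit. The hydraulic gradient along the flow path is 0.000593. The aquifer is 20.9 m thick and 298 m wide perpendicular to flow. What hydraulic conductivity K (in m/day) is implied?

0.590

Cross-sectional area A = 298 × 20.9 = 6228 m².
Hydraulic gradient i = 0.000593.
From Q = K·A·i, K = Q / (A·i) = 2.18 / (6228 × 0.0005930) = 0.5903 m/day.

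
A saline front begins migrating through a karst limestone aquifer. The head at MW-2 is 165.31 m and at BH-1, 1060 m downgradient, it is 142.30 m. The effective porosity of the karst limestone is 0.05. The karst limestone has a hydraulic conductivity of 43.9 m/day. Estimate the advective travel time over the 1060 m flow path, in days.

Hydraulic gradient i = (165.31 − 142.30) / 1060 = 23.01 / 1060 = 0.02171.
Darcy flux q = K · i = 43.90 × 0.02171 = 0.9530 m/day.
Seepage velocity v = q / n_e = 0.9530 / 0.05 = 19.06 m/day.
Travel time t = L / v = 1060 / 19.06 = 55.62 days.

55.6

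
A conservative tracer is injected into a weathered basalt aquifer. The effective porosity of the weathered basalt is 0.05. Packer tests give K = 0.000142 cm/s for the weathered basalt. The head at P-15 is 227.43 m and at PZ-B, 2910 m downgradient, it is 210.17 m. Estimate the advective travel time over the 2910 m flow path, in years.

547

Convert K: 0.000142 cm/s × 864 = 0.1227 m/day.
Hydraulic gradient i = (227.43 − 210.17) / 2910 = 17.26 / 2910 = 0.005931.
Darcy flux q = K · i = 0.1227 × 0.005931 = 0.0007277 m/day.
Seepage velocity v = q / n_e = 0.0007277 / 0.05 = 0.01455 m/day.
Travel time t = L / v = 2910 / 0.01455 = 1.999e+05 days = 547.4 years.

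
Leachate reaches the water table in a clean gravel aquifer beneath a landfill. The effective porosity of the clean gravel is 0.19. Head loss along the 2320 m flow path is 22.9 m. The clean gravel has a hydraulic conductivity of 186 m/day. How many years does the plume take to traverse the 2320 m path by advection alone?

Hydraulic gradient i = Δh / L = 22.9 / 2320 = 0.009871.
Darcy flux q = K · i = 186.0 × 0.009871 = 1.836 m/day.
Seepage velocity v = q / n_e = 1.836 / 0.19 = 9.663 m/day.
Travel time t = L / v = 2320 / 9.663 = 240.1 days = 0.6573 years.

0.657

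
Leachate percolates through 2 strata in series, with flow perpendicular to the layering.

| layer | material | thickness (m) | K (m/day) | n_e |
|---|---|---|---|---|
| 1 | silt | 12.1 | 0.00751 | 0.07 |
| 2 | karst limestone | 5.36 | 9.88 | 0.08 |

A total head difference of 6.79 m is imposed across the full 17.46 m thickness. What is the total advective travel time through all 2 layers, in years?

With flow normal to the layers, continuity requires the same specific discharge q through every layer.
Σ(b_i/K_i) = 12.1/0.00751 + 5.36/9.88 = 1612 d.
q = Δh / Σ(b_i/K_i) = 6.79 / 1612 = 0.004213 m/day.
In each layer the seepage velocity is v_i = q/n_i, so the layer transit time is t_i = b_i·n_i / q:
  layer 1 (silt): t_1 = 12.1 × 0.07 / 0.004213 = 201.1 d
  layer 2 (karst limestone): t_2 = 5.36 × 0.08 / 0.004213 = 101.8 d
Total t = Σ t_i = 302.8 days = 0.8291 years.

0.829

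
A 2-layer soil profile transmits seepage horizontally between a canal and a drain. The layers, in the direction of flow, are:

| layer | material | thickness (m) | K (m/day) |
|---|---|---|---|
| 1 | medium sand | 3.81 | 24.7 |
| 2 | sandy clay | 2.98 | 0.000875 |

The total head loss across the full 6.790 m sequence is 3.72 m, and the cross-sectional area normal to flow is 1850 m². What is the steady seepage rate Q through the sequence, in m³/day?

Flow is perpendicular to layering, so the layers act in series and the equivalent K is the thickness-weighted harmonic mean.
Total thickness L = 3.81 + 2.98 = 6.790 m.
Σ(b_i/K_i) = 3.81/24.7 + 2.98/0.000875 = 3406 d.
K_eq = L / Σ(b_i/K_i) = 6.790 / 3406 = 0.001994 m/day.
Q = K_eq · A · (Δh/L) = 0.001994 × 1850 × (3.72/6.790) = 2.021 m³/day.

2.02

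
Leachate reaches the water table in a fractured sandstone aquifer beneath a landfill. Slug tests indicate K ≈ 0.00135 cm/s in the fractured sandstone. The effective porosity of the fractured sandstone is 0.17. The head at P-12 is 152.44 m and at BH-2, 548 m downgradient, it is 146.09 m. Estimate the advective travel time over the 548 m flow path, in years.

Convert K: 0.00135 cm/s × 864 = 1.166 m/day.
Hydraulic gradient i = (152.44 − 146.09) / 548 = 6.35 / 548 = 0.01159.
Darcy flux q = K · i = 1.166 × 0.01159 = 0.01352 m/day.
Seepage velocity v = q / n_e = 0.01352 / 0.17 = 0.07950 m/day.
Travel time t = L / v = 548 / 0.07950 = 6893 days = 18.87 years.

18.9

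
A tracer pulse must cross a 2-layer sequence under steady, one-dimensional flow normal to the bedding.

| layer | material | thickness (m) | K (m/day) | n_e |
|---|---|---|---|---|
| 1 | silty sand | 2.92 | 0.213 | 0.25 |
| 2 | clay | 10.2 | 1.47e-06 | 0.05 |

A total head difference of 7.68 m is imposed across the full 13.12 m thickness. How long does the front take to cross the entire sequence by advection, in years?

3070

With flow normal to the layers, continuity requires the same specific discharge q through every layer.
Σ(b_i/K_i) = 2.92/0.213 + 10.2/1.47e-06 = 6.939e+06 d.
q = Δh / Σ(b_i/K_i) = 7.68 / 6.939e+06 = 1.107e-06 m/day.
In each layer the seepage velocity is v_i = q/n_i, so the layer transit time is t_i = b_i·n_i / q:
  layer 1 (silty sand): t_1 = 2.92 × 0.25 / 1.107e-06 = 6.595e+05 d
  layer 2 (clay): t_2 = 10.2 × 0.05 / 1.107e-06 = 4.608e+05 d
Total t = Σ t_i = 1.120e+06 days = 3067 years.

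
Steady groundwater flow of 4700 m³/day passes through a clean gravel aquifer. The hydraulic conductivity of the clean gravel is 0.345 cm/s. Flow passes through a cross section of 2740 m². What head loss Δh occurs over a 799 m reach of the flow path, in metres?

Convert K: 0.345 cm/s × 864 = 298.1 m/day.
From Q = K·A·i, i = Q / (K·A) = 4700 / (298.1 × 2740) = 0.005755.
Head loss Δh = i · L = 0.005755 × 799 = 4.598 m.

4.60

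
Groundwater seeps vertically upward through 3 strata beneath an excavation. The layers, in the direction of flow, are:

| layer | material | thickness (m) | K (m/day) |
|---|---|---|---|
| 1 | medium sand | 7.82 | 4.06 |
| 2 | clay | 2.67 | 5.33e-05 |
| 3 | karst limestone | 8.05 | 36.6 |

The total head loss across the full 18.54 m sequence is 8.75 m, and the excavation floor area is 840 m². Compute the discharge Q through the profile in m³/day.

0.147

Flow is perpendicular to layering, so the layers act in series and the equivalent K is the thickness-weighted harmonic mean.
Total thickness L = 7.82 + 2.67 + 8.05 = 18.54 m.
Σ(b_i/K_i) = 7.82/4.06 + 2.67/5.33e-05 + 8.05/36.6 = 50096 d.
K_eq = L / Σ(b_i/K_i) = 18.54 / 50096 = 0.0003701 m/day.
Q = K_eq · A · (Δh/L) = 0.0003701 × 840 × (8.75/18.54) = 0.1467 m³/day.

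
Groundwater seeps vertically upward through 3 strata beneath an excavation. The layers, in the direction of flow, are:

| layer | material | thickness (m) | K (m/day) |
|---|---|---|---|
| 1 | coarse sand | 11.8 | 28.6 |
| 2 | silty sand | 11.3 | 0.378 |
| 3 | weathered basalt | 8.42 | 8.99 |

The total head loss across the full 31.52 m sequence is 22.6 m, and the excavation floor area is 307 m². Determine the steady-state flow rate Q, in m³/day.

222

Flow is perpendicular to layering, so the layers act in series and the equivalent K is the thickness-weighted harmonic mean.
Total thickness L = 11.8 + 11.3 + 8.42 = 31.52 m.
Σ(b_i/K_i) = 11.8/28.6 + 11.3/0.378 + 8.42/8.99 = 31.24 d.
K_eq = L / Σ(b_i/K_i) = 31.52 / 31.24 = 1.009 m/day.
Q = K_eq · A · (Δh/L) = 1.009 × 307 × (22.6/31.52) = 222.1 m³/day.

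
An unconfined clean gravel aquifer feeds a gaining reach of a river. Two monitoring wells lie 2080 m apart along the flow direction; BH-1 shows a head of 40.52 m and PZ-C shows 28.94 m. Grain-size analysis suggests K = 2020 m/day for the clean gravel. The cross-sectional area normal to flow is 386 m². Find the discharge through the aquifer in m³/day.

Hydraulic gradient i = (40.52 − 28.94) / 2080 = 11.58 / 2080 = 0.005567.
Darcy's law: Q = K · A · i = 2020 × 386.0 × 0.005567 = 4341 m³/day.

4340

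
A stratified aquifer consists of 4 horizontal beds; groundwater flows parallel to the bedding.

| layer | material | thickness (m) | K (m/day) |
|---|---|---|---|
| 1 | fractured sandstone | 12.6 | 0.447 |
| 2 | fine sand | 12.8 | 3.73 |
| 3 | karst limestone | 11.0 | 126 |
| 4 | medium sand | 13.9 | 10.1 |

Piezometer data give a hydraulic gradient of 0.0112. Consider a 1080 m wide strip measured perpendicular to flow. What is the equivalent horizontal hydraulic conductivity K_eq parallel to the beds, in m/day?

Flow is parallel to layering, so each bed carries its own Darcy discharge and the transmissivities add.
Σ(K_i·b_i) = 0.447×12.6 + 3.73×12.8 + 126×11.0 + 10.1×13.9 = 1580 m²/day.
Total thickness b = 50.30 m, so K_eq = Σ(K_i·b_i)/b = 31.41 m/day.

31.4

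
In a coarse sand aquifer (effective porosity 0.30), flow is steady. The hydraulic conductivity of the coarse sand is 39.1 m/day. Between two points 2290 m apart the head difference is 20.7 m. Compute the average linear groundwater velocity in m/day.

Hydraulic gradient i = Δh / L = 20.7 / 2290 = 0.009039.
Darcy flux q = K · i = 39.10 × 0.009039 = 0.3534 m/day.
Seepage velocity v = q / n_e = 0.3534 / 0.30 = 1.178 m/day.

1.18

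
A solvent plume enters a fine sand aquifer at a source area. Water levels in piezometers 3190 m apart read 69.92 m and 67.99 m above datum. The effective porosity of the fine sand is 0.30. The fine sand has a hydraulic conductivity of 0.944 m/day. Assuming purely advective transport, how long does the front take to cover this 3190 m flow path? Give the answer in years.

Hydraulic gradient i = (69.92 − 67.99) / 3190 = 1.93 / 3190 = 0.0006050.
Darcy flux q = K · i = 0.9440 × 0.0006050 = 0.0005711 m/day.
Seepage velocity v = q / n_e = 0.0005711 / 0.30 = 0.001904 m/day.
Travel time t = L / v = 3190 / 0.001904 = 1.676e+06 days = 4588 years.

4590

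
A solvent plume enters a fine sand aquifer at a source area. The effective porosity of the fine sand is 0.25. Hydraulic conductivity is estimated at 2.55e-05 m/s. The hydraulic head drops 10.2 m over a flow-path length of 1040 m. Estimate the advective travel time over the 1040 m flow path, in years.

Convert K: 2.55e-05 m/s × 86400 = 2.203 m/day.
Hydraulic gradient i = Δh / L = 10.2 / 1040 = 0.009808.
Darcy flux q = K · i = 2.203 × 0.009808 = 0.02161 m/day.
Seepage velocity v = q / n_e = 0.02161 / 0.25 = 0.08643 m/day.
Travel time t = L / v = 1040 / 0.08643 = 12032 days = 32.94 years.

32.9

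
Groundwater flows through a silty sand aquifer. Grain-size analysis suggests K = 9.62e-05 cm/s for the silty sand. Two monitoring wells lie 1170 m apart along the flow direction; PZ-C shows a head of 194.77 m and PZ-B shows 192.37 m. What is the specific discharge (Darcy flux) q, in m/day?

0.000170

Convert K: 9.62e-05 cm/s × 864 = 0.08312 m/day.
Hydraulic gradient i = (194.77 − 192.37) / 1170 = 2.4 / 1170 = 0.002051.
Specific discharge q = K · i = 0.08312 × 0.002051 = 0.0001705 m/day.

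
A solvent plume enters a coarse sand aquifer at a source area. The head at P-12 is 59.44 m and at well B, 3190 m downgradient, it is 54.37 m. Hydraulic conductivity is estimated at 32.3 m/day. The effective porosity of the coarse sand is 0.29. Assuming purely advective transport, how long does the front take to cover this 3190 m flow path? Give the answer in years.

Hydraulic gradient i = (59.44 − 54.37) / 3190 = 5.07 / 3190 = 0.001589.
Darcy flux q = K · i = 32.30 × 0.001589 = 0.05134 m/day.
Seepage velocity v = q / n_e = 0.05134 / 0.29 = 0.1770 m/day.
Travel time t = L / v = 3190 / 0.1770 = 18021 days = 49.34 years.

49.3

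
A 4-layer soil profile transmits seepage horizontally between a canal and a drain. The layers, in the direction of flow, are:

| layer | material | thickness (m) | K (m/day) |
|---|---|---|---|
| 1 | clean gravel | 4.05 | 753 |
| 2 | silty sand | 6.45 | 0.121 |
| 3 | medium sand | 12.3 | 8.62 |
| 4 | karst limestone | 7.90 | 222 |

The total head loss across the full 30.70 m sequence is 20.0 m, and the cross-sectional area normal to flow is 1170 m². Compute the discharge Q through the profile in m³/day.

Flow is perpendicular to layering, so the layers act in series and the equivalent K is the thickness-weighted harmonic mean.
Total thickness L = 4.05 + 6.45 + 12.3 + 7.90 = 30.70 m.
Σ(b_i/K_i) = 4.05/753 + 6.45/0.121 + 12.3/8.62 + 7.90/222 = 54.77 d.
K_eq = L / Σ(b_i/K_i) = 30.70 / 54.77 = 0.5605 m/day.
Q = K_eq · A · (Δh/L) = 0.5605 × 1170 × (20.0/30.70) = 427.2 m³/day.

427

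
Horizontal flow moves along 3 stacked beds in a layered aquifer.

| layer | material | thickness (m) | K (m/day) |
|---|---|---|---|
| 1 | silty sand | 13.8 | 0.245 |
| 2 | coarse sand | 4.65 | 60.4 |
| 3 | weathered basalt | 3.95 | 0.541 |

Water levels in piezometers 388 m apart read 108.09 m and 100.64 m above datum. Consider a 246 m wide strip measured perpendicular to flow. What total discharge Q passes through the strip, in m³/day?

Flow is parallel to layering, so each bed carries its own Darcy discharge and the transmissivities add.
Σ(K_i·b_i) = 0.245×13.8 + 60.4×4.65 + 0.541×3.95 = 286.4 m²/day.
Hydraulic gradient i = (108.09 − 100.64) / 388 = 7.45 / 388 = 0.01920.
Q = Σ(K_i·b_i) · W · i = 286.4 × 246 × 0.01920 = 1353 m³/day.

1350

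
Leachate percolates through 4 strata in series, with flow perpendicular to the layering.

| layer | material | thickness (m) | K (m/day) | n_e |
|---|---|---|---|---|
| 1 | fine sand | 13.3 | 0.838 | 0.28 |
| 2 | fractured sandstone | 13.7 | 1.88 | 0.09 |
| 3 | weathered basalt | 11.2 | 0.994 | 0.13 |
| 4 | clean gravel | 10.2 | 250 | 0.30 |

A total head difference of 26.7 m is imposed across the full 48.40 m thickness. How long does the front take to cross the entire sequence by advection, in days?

12.2

With flow normal to the layers, continuity requires the same specific discharge q through every layer.
Σ(b_i/K_i) = 13.3/0.838 + 13.7/1.88 + 11.2/0.994 + 10.2/250 = 34.47 d.
q = Δh / Σ(b_i/K_i) = 26.7 / 34.47 = 0.7747 m/day.
In each layer the seepage velocity is v_i = q/n_i, so the layer transit time is t_i = b_i·n_i / q:
  layer 1 (fine sand): t_1 = 13.3 × 0.28 / 0.7747 = 4.807 d
  layer 2 (fractured sandstone): t_2 = 13.7 × 0.09 / 0.7747 = 1.592 d
  layer 3 (weathered basalt): t_3 = 11.2 × 0.13 / 0.7747 = 1.880 d
  layer 4 (clean gravel): t_4 = 10.2 × 0.30 / 0.7747 = 3.950 d
Total t = Σ t_i = 12.23 days.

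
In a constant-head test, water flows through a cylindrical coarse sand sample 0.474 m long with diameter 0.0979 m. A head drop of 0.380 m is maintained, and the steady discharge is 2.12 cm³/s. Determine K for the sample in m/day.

Cross-sectional area A = π·(d/2)² = π × (0.0979/2)² = 0.007528 m².
Convert discharge: 2.12 cm³/s = 2.120e-06 m³/s.
Darcy's law rearranged: K = Q·L / (A·Δh) = 2.120e-06 × 0.474 / (0.007528 × 0.380) = 0.0003513 m/s = 30.35 m/day.

30.4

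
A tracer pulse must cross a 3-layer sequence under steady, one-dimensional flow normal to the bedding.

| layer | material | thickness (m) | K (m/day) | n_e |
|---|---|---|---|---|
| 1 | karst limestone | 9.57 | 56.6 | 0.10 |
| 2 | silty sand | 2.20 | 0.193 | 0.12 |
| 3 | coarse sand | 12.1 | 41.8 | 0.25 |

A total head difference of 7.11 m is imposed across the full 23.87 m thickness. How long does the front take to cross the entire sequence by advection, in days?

7.08

With flow normal to the layers, continuity requires the same specific discharge q through every layer.
Σ(b_i/K_i) = 9.57/56.6 + 2.20/0.193 + 12.1/41.8 = 11.86 d.
q = Δh / Σ(b_i/K_i) = 7.11 / 11.86 = 0.5996 m/day.
In each layer the seepage velocity is v_i = q/n_i, so the layer transit time is t_i = b_i·n_i / q:
  layer 1 (karst limestone): t_1 = 9.57 × 0.10 / 0.5996 = 1.596 d
  layer 2 (silty sand): t_2 = 2.20 × 0.12 / 0.5996 = 0.4403 d
  layer 3 (coarse sand): t_3 = 12.1 × 0.25 / 0.5996 = 5.045 d
Total t = Σ t_i = 7.081 days.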